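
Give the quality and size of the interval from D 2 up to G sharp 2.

D to G spans four letter names (D-E-F-G): a fourth.
The perfect fourth is 5 semitones; here we have 6, one semitone wider: augmented.

A4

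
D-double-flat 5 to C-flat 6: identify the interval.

major 7th

D to C spans seven letter names (D-E-F-G-A-B-C): a seventh.
Counting semitones, Dbb5→Cb6 is 11, which is the major seventh.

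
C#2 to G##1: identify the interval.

diminished fourth

Descending from C#2 to G##1 is the same interval as ascending G##1 to C#2.
G to C spans four letter names (G-A-B-C): a fourth.
The perfect fourth is 5 semitones; here we have 4, one semitone narrower: diminished.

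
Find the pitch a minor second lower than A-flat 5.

G 5

Two letter names down from A: G.
A minor second is 1 semitone; 1 semitone down from Ab5 gives G5.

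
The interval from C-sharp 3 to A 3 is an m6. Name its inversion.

Inverted interval numbers add to nine, so a sixth pairs with a third (6 + 3 = 9).
The quality also flips — minor becomes major — giving a major third.

major third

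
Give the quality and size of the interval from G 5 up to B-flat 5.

minor third

G to B spans three letter names (G-A-B) — that makes it a third of some quality.
At 3 semitones, G5→Bb5 falls one short of a major third: minor.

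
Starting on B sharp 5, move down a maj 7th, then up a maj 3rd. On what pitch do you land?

B#5 down a major seventh → C#5 (11 semitones).
A major third up from C#5 is E#5.

E sharp 5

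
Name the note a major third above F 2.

Three letter names up from F: A.
A major third is 4 semitones; 4 semitones up from F2 gives A2.

A 2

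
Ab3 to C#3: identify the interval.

diminished sixth

Descending from Ab3 to C#3 is the same interval as ascending C#3 to Ab3.
C to A spans six letter names (C-D-E-F-G-A): a sixth.
The major sixth is 9 semitones; here we have 7, two semitones narrower: diminished.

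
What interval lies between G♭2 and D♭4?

G to D spans five letter names (G-A-B-C-D), plus an octave — that makes it a twelfth of some quality.
The perfect twelfth spans 19 semitones, and Gb2 to Db4 is exactly 19 semitones — so this is a perfect twelfth.
(Equivalently, a compound perfect fifth: a perfect fifth plus an octave.)

perfect twelfth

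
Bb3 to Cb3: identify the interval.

Descending from Bb3 to Cb3 is the same interval as ascending Cb3 to Bb3.
C to B spans seven letter names (C-D-E-F-G-A-B): a seventh.
Cb3 to Bb3 is 11 semitones, matching the major seventh exactly, so the quality is major.

major seventh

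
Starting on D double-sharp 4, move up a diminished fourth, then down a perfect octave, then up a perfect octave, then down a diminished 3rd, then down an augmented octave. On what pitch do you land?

A diminished fourth up from D##4 is G#4.
Down a perfect octave from G#4: G#3 (12 semitones down).
G#3 up a perfect octave → G#4 (12 semitones).
G#4 down a diminished third → E##4 (2 semitones).
E##4 down an augmented octave → E#3 (13 semitones).

E sharp 3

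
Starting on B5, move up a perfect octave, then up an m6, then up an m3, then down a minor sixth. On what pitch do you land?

A perfect octave up from B5 is B6.
B6 up a minor sixth → G7 (8 semitones).
A minor third up from G7 is Bb7.
Down a minor sixth from Bb7: D7 (8 semitones down).

D7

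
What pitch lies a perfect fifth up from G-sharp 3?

D-sharp 4

Five letter names up from G: D.
Moving 7 semitones up from G#3 (the size of a perfect fifth) reaches D#4.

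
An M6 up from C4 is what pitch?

A4

The sixth takes the letter from C up to A.
A major sixth spans 9 semitones, so from C4 the target pitch is A4.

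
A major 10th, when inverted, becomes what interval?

minor sixth

First reduce the compound major tenth to its simple form, a major third.
Interval numbers invert to sum to nine: 3 + 6 = 9, so a third inverts to a sixth.
And major becomes minor under inversion, so we get a minor sixth.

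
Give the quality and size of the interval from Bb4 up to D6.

major tenth

B to D spans three letter names (B-C-D), plus an octave, so the interval is some kind of tenth.
The major tenth spans 16 semitones, and Bb4 to D6 is exactly 16 semitones — so this is a major tenth.
(Equivalently, a compound major third: a major third plus an octave.)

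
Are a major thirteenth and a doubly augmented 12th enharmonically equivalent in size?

Yes

A major thirteenth = 21 semitones = a doubly augmented twelfth; enharmonically equal.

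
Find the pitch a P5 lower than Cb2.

Fb1

Counting five letter names down from C lands on F.
A perfect fifth is 7 semitones; 7 semitones down from Cb2 gives Fb1.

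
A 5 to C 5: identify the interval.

major sixth

Descending from A5 to C5 is the same interval as ascending C5 to A5.
C to A spans six letter names (C-D-E-F-G-A), so the interval is some kind of sixth.
Counting semitones, C5→A5 is 9, which is the major sixth.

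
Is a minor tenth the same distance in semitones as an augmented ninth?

Yes

A minor tenth = 15 semitones = an augmented ninth; enharmonically equal.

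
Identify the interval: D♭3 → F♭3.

D to F spans three letter names (D-E-F): a third.
At 3 semitones, Db3→Fb3 falls one short of a major third: minor.

minor third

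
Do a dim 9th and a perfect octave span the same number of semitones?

A diminished ninth = 12 semitones = a perfect octave; enharmonically equal.

Yes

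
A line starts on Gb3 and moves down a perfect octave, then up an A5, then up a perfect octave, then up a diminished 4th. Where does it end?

Gb4

Down a perfect octave from Gb3: Gb2 (12 semitones down).
An augmented fifth up from Gb2 is D3.
Up a perfect octave from D3: D4 (12 semitones up).
D4 up a diminished fourth → Gb4 (4 semitones).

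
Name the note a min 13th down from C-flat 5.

E-flat 3

The thirteenth's letter: C down six letter names plus an octave → E.
A minor thirteenth spans 20 semitones, so from Cb5 the target pitch is Eb3.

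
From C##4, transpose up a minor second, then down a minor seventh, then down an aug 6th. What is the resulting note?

Up a minor second from C##4: D#4 (1 semitone up).
A minor seventh down from D#4 is E#3.
Down an augmented sixth from E#3: G2 (10 semitones down).

G2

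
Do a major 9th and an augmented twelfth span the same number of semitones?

A major ninth spans 14 semitones; an augmented twelfth spans 20 semitones. They differ by 6.

No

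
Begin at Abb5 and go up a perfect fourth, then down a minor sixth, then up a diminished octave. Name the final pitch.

Up a perfect fourth from Abb5: Dbb6 (5 semitones up).
Down a minor sixth from Dbb6: Fb5 (8 semitones down).
Fb5 up a diminished octave → Fbb6 (11 semitones).

Fbb6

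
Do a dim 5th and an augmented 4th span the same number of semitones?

A diminished fifth = 6 semitones = an augmented fourth; enharmonically equal.

Yes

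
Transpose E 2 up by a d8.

An octave keeps the letter name E, an octave up from E.
A diminished octave is 11 semitones; 11 semitones up from E2 gives Eb3.

E-flat 3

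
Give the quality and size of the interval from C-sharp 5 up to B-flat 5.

diminished seventh

C to B spans seven letter names (C-D-E-F-G-A-B), so the interval is some kind of seventh.
A major seventh would be 11 semitones; C#5 to Bb5 is 9, two semitones narrower, so the interval is diminished.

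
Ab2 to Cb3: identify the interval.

m3

A to C spans three letter names (A-B-C) — that makes it a third of some quality.
A major third would be 4 semitones, but Ab2 to Cb3 is 3 — one semitone narrower, making it a minor third.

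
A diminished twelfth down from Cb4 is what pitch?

Counting five letter names plus an octave down from C lands on F.
Moving 18 semitones down from Cb4 (the size of a diminished twelfth) reaches F2.

F2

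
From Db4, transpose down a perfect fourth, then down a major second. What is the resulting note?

Gb3

Down a perfect fourth from Db4: Ab3 (5 semitones down).
Ab3 down a major second → Gb3 (2 semitones).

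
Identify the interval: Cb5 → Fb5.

P4

C to F spans four letter names (C-D-E-F): a fourth.
Cb5 to Fb5 is 5 semitones, matching the perfect fourth exactly, so the quality is perfect.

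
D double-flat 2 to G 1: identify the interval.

Descending from Dbb2 to G1 is the same interval as ascending G1 to Dbb2.
G to D spans five letter names (G-A-B-C-D): a fifth.
A perfect fifth would be 7 semitones; G1 to Dbb2 is 5, two semitones narrower, so the interval is doubly diminished.

doubly diminished 5th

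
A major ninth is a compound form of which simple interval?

major 2nd

Take out an octave (7 from the number): 9 − 7 = 2.
Quality carries through unchanged, so the simple form is a major second.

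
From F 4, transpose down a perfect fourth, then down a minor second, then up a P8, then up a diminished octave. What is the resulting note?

A perfect fourth down from F4 is C4.
A minor second down from C4 is B3.
A perfect octave up from B3 is B4.
B4 up a diminished octave → Bb5 (11 semitones).

B flat 5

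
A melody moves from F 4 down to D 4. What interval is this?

Descending from F4 to D4 is the same interval as ascending D4 to F4.
D to F spans three letter names (D-E-F) — that makes it a third of some quality.
At 3 semitones, D4→F4 falls one short of a major third: minor.

m3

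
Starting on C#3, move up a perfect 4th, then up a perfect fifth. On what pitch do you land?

Up a perfect fourth from C#3: F#3 (5 semitones up).
A perfect fifth up from F#3 is C#4.

C#4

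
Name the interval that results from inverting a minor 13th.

major 3rd

First reduce the compound minor thirteenth to its simple form, a minor sixth.
The rule of nine gives the new number: 9 − 6 = 3, so a sixth becomes a third.
And minor becomes major under inversion, so we get a major third.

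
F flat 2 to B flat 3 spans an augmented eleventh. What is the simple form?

Each octave removed subtracts seven from the number: 11 − 7 = 4.
Quality carries through unchanged, so the simple form is an augmented fourth.

A4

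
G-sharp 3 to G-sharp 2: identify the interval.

perfect octave

Descending from G#3 to G#2 is the same interval as ascending G#2 to G#3.
G to G is the same letter name, plus an octave — that makes it an octave of some quality.
The perfect octave spans 12 semitones, and G#2 to G#3 is exactly 12 semitones — so this is a perfect octave.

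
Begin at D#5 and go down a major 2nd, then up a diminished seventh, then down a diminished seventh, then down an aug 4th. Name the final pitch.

G4

A major second down from D#5 is C#5.
A diminished seventh up from C#5 is Bb5.
A diminished seventh down from Bb5 is C#5.
Down an augmented fourth from C#5: G4 (6 semitones down).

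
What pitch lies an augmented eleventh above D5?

Counting four letter names plus an octave up from D lands on G.
An augmented eleventh spans 18 semitones, so from D5 the target pitch is G#6.

G#6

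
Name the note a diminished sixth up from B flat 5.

G double-flat 6

The sixth takes the letter from B up to G.
Moving 7 semitones up from Bb5 (the size of a diminished sixth) reaches Gbb6.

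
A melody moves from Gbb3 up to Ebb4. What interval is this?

G to E spans six letter names (G-A-B-C-D-E): a sixth.
Counting semitones, Gbb3→Ebb4 is 9, which is the major sixth.

major sixth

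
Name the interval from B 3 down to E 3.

Descending from B3 to E3 is the same interval as ascending E3 to B3.
E to B spans five letter names (E-F-G-A-B), so the interval is some kind of fifth.
Counting semitones, E3→B3 is 7, which is the perfect fifth.

perfect 5th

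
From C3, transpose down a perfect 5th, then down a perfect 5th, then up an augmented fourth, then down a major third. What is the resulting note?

A perfect fifth down from C3 is F2.
Down a perfect fifth from F2: Bb1 (7 semitones down).
An augmented fourth up from Bb1 is E2.
E2 down a major third → C2 (4 semitones).

C2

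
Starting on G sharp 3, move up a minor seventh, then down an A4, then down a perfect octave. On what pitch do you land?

A minor seventh up from G#3 is F#4.
Down an augmented fourth from F#4: C4 (6 semitones down).
A perfect octave down from C4 is C3.

C 3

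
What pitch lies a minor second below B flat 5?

Counting two letter names down from B lands on A.
A minor second spans 1 semitone, so from Bb5 the target pitch is A5.

A 5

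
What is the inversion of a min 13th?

First reduce the compound minor thirteenth to its simple form, a minor sixth.
The rule of nine gives the new number: 9 − 6 = 3, so a sixth becomes a third.
And minor becomes major under inversion, so we get a major third.

major third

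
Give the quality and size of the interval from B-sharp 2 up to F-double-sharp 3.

perfect fifth

B to F spans five letter names (B-C-D-E-F) — that makes it a fifth of some quality.
Counting semitones, B#2→F##3 is 7, which is the perfect fifth.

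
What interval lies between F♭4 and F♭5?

F to F is the same letter name, plus an octave: an octave.
Counting semitones, Fb4→Fb5 is 12, which is the perfect octave.

perfect octave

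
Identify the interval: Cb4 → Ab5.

C to A spans six letter names (C-D-E-F-G-A), plus an octave: a thirteenth.
Counting semitones, Cb4→Ab5 is 21, which is the major thirteenth.
(Equivalently, a compound major sixth: a major sixth plus an octave.)

major 13th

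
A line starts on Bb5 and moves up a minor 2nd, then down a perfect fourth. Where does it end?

Gb5

A minor second up from Bb5 is Cb6.
Down a perfect fourth from Cb6: Gb5 (5 semitones down).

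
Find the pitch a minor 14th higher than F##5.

E#7

Counting seven letter names plus an octave up from F lands on E.
A minor fourteenth is 22 semitones; 22 semitones up from F##5 gives E#7.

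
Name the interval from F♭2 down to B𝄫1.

Descending from Fb2 to Bbb1 is the same interval as ascending Bbb1 to Fb2.
B to F spans five letter names (B-C-D-E-F) — that makes it a fifth of some quality.
Bbb1 to Fb2 is 7 semitones, matching the perfect fifth exactly, so the quality is perfect.

perfect fifth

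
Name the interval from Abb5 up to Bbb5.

major second

A to B spans two letter names (A-B), so the interval is some kind of second.
Abb5 to Bbb5 is 2 semitones, matching the major second exactly, so the quality is major.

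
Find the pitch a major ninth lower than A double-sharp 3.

G double-sharp 2

Counting two letter names plus an octave down from A lands on G.
Moving 14 semitones down from A##3 (the size of a major ninth) reaches G##2.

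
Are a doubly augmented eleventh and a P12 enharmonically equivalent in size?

Yes

A doubly augmented eleventh spans 19 semitones, and a perfect twelfth also spans 19 semitones — they're enharmonic.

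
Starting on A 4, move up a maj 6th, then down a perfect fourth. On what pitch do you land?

A major sixth up from A4 is F#5.
A perfect fourth down from F#5 is C#5.

C sharp 5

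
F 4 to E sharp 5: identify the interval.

F to E spans seven letter names (F-G-A-B-C-D-E): a seventh.
F4 to E#5 spans 12 semitones — one semitone wider than the major seventh (11) — giving an augmented seventh.

A7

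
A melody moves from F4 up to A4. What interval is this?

M3

F to A spans three letter names (F-G-A), so the interval is some kind of third.
The major third spans 4 semitones, and F4 to A4 is exactly 4 semitones — so this is a major third.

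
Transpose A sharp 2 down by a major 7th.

The seventh takes the letter from A down to B.
A major seventh is 11 semitones; 11 semitones down from A#2 gives B1.

B 1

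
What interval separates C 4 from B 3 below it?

Descending from C4 to B3 is the same interval as ascending B3 to C4.
B to C spans two letter names (B-C) — that makes it a second of some quality.
At 1 semitone, B3→C4 falls one short of a major second: minor.

minor second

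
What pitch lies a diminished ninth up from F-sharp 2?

G-flat 3

Two letters up from F (plus an octave) reaches G.
A diminished ninth spans 12 semitones, so from F#2 the target pitch is Gb3.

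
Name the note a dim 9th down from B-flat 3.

A-sharp 2

Counting two letter names plus an octave down from B lands on A.
A diminished ninth spans 12 semitones, so from Bb3 the target pitch is A#2.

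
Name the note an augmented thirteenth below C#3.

Eb1

The thirteenth's letter: C down six letter names plus an octave → E.
An augmented thirteenth is 22 semitones; 22 semitones down from C#3 gives Eb1.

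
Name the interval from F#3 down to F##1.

diminished fifteenth

Descending from F#3 to F##1 is the same interval as ascending F##1 to F#3.
F to F is the same letter name, plus 2 octaves: a fifteenth.
The perfect fifteenth is 24 semitones; here we have 23, one semitone narrower: diminished.
(Equivalently, a compound diminished octave: a diminished octave plus an octave.)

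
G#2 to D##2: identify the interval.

Descending from G#2 to D##2 is the same interval as ascending D##2 to G#2.
D to G spans four letter names (D-E-F-G) — that makes it a fourth of some quality.
D##2 to G#2 spans 4 semitones — one semitone narrower than the perfect fourth (5) — giving a diminished fourth.

d4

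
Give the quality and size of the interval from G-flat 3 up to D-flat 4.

P5

G to D spans five letter names (G-A-B-C-D), so the interval is some kind of fifth.
The perfect fifth spans 7 semitones, and Gb3 to Db4 is exactly 7 semitones — so this is a perfect fifth.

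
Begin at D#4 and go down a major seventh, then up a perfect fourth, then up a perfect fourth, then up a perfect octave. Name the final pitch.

A major seventh down from D#4 is E3.
Up a perfect fourth from E3: A3 (5 semitones up).
Up a perfect fourth from A3: D4 (5 semitones up).
A perfect octave up from D4 is D5.

D5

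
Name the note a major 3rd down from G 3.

Counting three letter names down from G lands on E.
Moving 4 semitones down from G3 (the size of a major third) reaches Eb3.

E flat 3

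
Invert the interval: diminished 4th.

Inverted interval numbers add to nine, so a fourth pairs with a fifth (4 + 5 = 9).
And diminished becomes augmented under inversion, so we get an augmented fifth.

augmented 5th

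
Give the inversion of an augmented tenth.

First reduce the compound augmented tenth to its simple form, an augmented third.
Interval numbers invert to sum to nine: 3 + 6 = 9, so a third inverts to a sixth.
The quality also flips — augmented becomes diminished — giving a diminished sixth.

d6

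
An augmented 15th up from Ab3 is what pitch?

A fifteenth keeps the letter name A, two octaves up from A.
An augmented fifteenth spans 25 semitones, so from Ab3 the target pitch is A5.

A5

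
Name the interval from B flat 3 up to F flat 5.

B to F spans five letter names (B-C-D-E-F), plus an octave, so the interval is some kind of twelfth.
The perfect twelfth is 19 semitones; here we have 18, one semitone narrower: diminished.
(Equivalently, a compound diminished fifth: a diminished fifth plus an octave.)

diminished 12th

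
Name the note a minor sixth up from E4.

C5

The sixth takes the letter from E up to C.
Moving 8 semitones up from E4 (the size of a minor sixth) reaches C5.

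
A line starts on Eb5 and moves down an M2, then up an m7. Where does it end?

Cb6

Down a major second from Eb5: Db5 (2 semitones down).
Db5 up a minor seventh → Cb6 (10 semitones).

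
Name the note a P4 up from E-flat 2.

Counting four letter names up from E lands on A.
A perfect fourth spans 5 semitones, so from Eb2 the target pitch is Ab2.

A-flat 2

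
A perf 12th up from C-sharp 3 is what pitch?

The twelfth's letter: C up five letter names plus an octave → G.
Moving 19 semitones up from C#3 (the size of a perfect twelfth) reaches G#4.

G-sharp 4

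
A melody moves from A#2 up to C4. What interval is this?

diminished 10th

A to C spans three letter names (A-B-C), plus an octave: a tenth.
The major tenth is 16 semitones; here we have 14, two semitones narrower: diminished.
(Equivalently, a compound diminished third: a diminished third plus an octave.)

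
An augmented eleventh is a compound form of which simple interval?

Subtracting seven from the interval number removes an octave: 11 − 7 = 4.
That makes an augmented eleventh a compound augmented fourth — an octave plus an augmented fourth.

augmented fourth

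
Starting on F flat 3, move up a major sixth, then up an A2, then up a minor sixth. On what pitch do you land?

C 5

Fb3 up a major sixth → Db4 (9 semitones).
Up an augmented second from Db4: E4 (3 semitones up).
A minor sixth up from E4 is C5.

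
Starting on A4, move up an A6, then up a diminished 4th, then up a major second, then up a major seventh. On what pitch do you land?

B#6

A4 up an augmented sixth → F##5 (10 semitones).
A diminished fourth up from F##5 is B5.
A major second up from B5 is C#6.
A major seventh up from C#6 is B#6.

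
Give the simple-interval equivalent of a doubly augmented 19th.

doubly augmented 5th

Each octave removed subtracts seven from the number: 19 − 14 = 5.
That makes a doubly augmented nineteenth a compound doubly augmented fifth — 2 octaves plus a doubly augmented fifth.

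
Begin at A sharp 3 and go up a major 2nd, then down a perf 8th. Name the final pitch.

B sharp 2

A#3 up a major second → B#3 (2 semitones).
Down a perfect octave from B#3: B#2 (12 semitones down).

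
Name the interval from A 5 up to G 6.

m7

A to G spans seven letter names (A-B-C-D-E-F-G), so the interval is some kind of seventh.
A major seventh would be 11 semitones, but A5 to G6 is 10 — one semitone narrower, making it a minor seventh.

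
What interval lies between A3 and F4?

minor sixth

A to F spans six letter names (A-B-C-D-E-F), so the interval is some kind of sixth.
A major sixth would be 9 semitones, but A3 to F4 is 8 — one semitone narrower, making it a minor sixth.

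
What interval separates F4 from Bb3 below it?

perfect 5th

Descending from F4 to Bb3 is the same interval as ascending Bb3 to F4.
B to F spans five letter names (B-C-D-E-F): a fifth.
Counting semitones, Bb3→F4 is 7, which is the perfect fifth.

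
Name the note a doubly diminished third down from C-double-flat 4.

Counting three letter names down from C lands on A.
Moving 1 semitone down from Cbb4 (the size of a doubly diminished third) reaches A3.

A 3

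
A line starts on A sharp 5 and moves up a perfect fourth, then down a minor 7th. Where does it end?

Up a perfect fourth from A#5: D#6 (5 semitones up).
D#6 down a minor seventh → E#5 (10 semitones).

E sharp 5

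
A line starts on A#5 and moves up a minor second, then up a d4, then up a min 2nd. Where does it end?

A minor second up from A#5 is B5.
A diminished fourth up from B5 is Eb6.
Eb6 up a minor second → Fb6 (1 semitone).

Fb6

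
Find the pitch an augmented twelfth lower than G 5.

The twelfth's letter: G down five letter names plus an octave → C.
An augmented twelfth spans 20 semitones, so from G5 the target pitch is Cb4.

C-flat 4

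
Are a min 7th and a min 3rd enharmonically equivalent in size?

No

10 semitones (minor seventh) vs 3 semitones (minor third): not equal.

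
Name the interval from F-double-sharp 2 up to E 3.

F to E spans seven letter names (F-G-A-B-C-D-E): a seventh.
A major seventh would be 11 semitones; F##2 to E3 is 9, two semitones narrower, so the interval is diminished.

diminished seventh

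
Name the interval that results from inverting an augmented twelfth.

First reduce the compound augmented twelfth to its simple form, an augmented fifth.
The rule of nine gives the new number: 9 − 5 = 4, so a fifth becomes a fourth.
And augmented becomes diminished under inversion, so we get a diminished fourth.

diminished fourth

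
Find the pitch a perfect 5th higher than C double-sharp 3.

G double-sharp 3

Counting five letter names up from C lands on G.
A perfect fifth spans 7 semitones, so from C##3 the target pitch is G##3.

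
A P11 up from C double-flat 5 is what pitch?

Counting four letter names plus an octave up from C lands on F.
Moving 17 semitones up from Cbb5 (the size of a perfect eleventh) reaches Fbb6.

F double-flat 6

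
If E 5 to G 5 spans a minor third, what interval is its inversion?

M6

Inverted interval numbers add to nine, so a third pairs with a sixth (3 + 6 = 9).
The quality also flips — minor becomes major — giving a major sixth.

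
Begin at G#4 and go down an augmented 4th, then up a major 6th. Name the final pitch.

B4

G#4 down an augmented fourth → D4 (6 semitones).
A major sixth up from D4 is B4.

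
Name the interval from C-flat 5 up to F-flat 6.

C to F spans four letter names (C-D-E-F), plus an octave — that makes it an eleventh of some quality.
Cb5 to Fb6 is 17 semitones, matching the perfect eleventh exactly, so the quality is perfect.
(Equivalently, a compound perfect fourth: a perfect fourth plus an octave.)

perfect eleventh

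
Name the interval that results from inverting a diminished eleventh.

First reduce the compound diminished eleventh to its simple form, a diminished fourth.
Inverted interval numbers add to nine, so a fourth pairs with a fifth (4 + 5 = 9).
Quality inverts too: diminished becomes augmented. That makes the inversion an augmented fifth.

augmented 5th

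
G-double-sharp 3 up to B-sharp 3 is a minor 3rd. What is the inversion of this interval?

Inverted interval numbers add to nine, so a third pairs with a sixth (3 + 6 = 9).
The quality also flips — minor becomes major — giving a major sixth.

major 6th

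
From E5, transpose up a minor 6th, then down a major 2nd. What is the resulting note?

Bb5

E5 up a minor sixth → C6 (8 semitones).
A major second down from C6 is Bb5.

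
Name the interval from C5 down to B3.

Descending from C5 to B3 is the same interval as ascending B3 to C5.
B to C spans two letter names (B-C), plus an octave — that makes it a ninth of some quality.
A major ninth would be 14 semitones, but B3 to C5 is 13 — one semitone narrower, making it a minor ninth.
(Equivalently, a compound minor second: a minor second plus an octave.)

minor 9th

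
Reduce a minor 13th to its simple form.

Each octave removed subtracts seven from the number: 13 − 7 = 6.
That makes a minor thirteenth a compound minor sixth — an octave plus a minor sixth.

minor 6th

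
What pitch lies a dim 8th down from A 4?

A sharp 3

For an octave the letter name doesn't change: still A, an octave down.
Moving 11 semitones down from A4 (the size of a diminished octave) reaches A#3.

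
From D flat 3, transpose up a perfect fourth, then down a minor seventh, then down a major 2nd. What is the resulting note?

A perfect fourth up from Db3 is Gb3.
A minor seventh down from Gb3 is Ab2.
Down a major second from Ab2: Gb2 (2 semitones down).

G flat 2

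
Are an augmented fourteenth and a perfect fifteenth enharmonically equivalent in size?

Yes

An augmented fourteenth spans 24 semitones, and a perfect fifteenth also spans 24 semitones — they're enharmonic.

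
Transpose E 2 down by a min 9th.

The ninth's letter: E down two letter names plus an octave → D.
Moving 13 semitones down from E2 (the size of a minor ninth) reaches D#1.

D-sharp 1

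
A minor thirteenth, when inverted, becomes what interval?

First reduce the compound minor thirteenth to its simple form, a minor sixth.
Inverted interval numbers add to nine, so a sixth pairs with a third (6 + 3 = 9).
Quality inverts too: minor becomes major. That makes the inversion a major third.

major third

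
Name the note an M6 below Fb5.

Counting six letter names down from F lands on A.
A major sixth is 9 semitones; 9 semitones down from Fb5 gives Abb4.

Abb4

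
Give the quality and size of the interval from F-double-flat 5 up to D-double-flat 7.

F to D spans six letter names (F-G-A-B-C-D), plus an octave, so the interval is some kind of thirteenth.
The major thirteenth spans 21 semitones, and Fbb5 to Dbb7 is exactly 21 semitones — so this is a major thirteenth.
(Equivalently, a compound major sixth: a major sixth plus an octave.)

major 13th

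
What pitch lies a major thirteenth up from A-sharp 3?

F-double-sharp 5

Six letters up from A (plus an octave) reaches F.
A major thirteenth is 21 semitones; 21 semitones up from A#3 gives F##5.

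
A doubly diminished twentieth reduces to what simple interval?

dd6

Subtracting seven from the interval number removes an octave: 20 − 14 = 6.
That makes a doubly diminished twentieth a compound doubly diminished sixth — 2 octaves plus a doubly diminished sixth.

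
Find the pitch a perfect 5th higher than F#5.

The fifth takes the letter from F up to C.
A perfect fifth spans 7 semitones, so from F#5 the target pitch is C#6.

C#6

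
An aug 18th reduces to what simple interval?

augmented fourth

Take out 2 octaves (14 from the number): 18 − 14 = 4.
So an augmented eighteenth is 2 octaves plus an augmented fourth. The quality is unchanged.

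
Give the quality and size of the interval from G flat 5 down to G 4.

diminished 8th

Descending from Gb5 to G4 is the same interval as ascending G4 to Gb5.
G to G is the same letter name, plus an octave — that makes it an octave of some quality.
The perfect octave is 12 semitones; here we have 11, one semitone narrower: diminished.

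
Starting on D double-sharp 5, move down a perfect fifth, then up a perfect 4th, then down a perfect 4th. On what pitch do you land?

Down a perfect fifth from D##5: G##4 (7 semitones down).
A perfect fourth up from G##4 is C##5.
C##5 down a perfect fourth → G##4 (5 semitones).

G double-sharp 4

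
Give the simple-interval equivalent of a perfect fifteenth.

Subtracting seven from the interval number removes an octave: 15 − 7 = 8.
That makes a perfect fifteenth a compound perfect octave — an octave plus a perfect octave.

P8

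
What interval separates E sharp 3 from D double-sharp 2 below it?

minor ninth

Descending from E#3 to D##2 is the same interval as ascending D##2 to E#3.
D to E spans two letter names (D-E), plus an octave: a ninth.
At 13 semitones, D##2→E#3 falls one short of a major ninth: minor.
(Equivalently, a compound minor second: a minor second plus an octave.)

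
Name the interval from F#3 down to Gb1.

augmented fourteenth

Descending from F#3 to Gb1 is the same interval as ascending Gb1 to F#3.
G to F spans seven letter names (G-A-B-C-D-E-F), plus an octave: a fourteenth.
The major fourteenth is 23 semitones; here we have 24, one semitone wider: augmented.
(Equivalently, a compound augmented seventh: an augmented seventh plus an octave.)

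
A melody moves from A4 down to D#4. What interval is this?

Descending from A4 to D#4 is the same interval as ascending D#4 to A4.
D to A spans five letter names (D-E-F-G-A), so the interval is some kind of fifth.
D#4 to A4 spans 6 semitones — one semitone narrower than the perfect fifth (7) — giving a diminished fifth.

d5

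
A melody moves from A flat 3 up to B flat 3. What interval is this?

major 2nd

A to B spans two letter names (A-B): a second.
Counting semitones, Ab3→Bb3 is 2, which is the major second.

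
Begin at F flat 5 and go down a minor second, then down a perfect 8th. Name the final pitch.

A minor second down from Fb5 is Eb5.
Down a perfect octave from Eb5: Eb4 (12 semitones down).

E flat 4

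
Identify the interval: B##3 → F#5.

doubly diminished twelfth

B to F spans five letter names (B-C-D-E-F), plus an octave: a twelfth.
B##3 to F#5 spans 17 semitones — two semitones narrower than the perfect twelfth (19) — giving a doubly diminished twelfth.
(Equivalently, a compound doubly diminished fifth: a doubly diminished fifth plus an octave.)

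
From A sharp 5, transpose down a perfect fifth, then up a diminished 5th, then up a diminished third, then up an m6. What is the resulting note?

Down a perfect fifth from A#5: D#5 (7 semitones down).
Up a diminished fifth from D#5: A5 (6 semitones up).
A5 up a diminished third → Cb6 (2 semitones).
Up a minor sixth from Cb6: Abb6 (8 semitones up).

A double-flat 6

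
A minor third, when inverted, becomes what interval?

major 6th

The rule of nine gives the new number: 9 − 3 = 6, so a third becomes a sixth.
And minor becomes major under inversion, so we get a major sixth.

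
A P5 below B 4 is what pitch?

E 4

Counting five letter names down from B lands on E.
A perfect fifth is 7 semitones; 7 semitones down from B4 gives E4.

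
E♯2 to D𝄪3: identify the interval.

E to D spans seven letter names (E-F-G-A-B-C-D) — that makes it a seventh of some quality.
E#2 to D##3 is 11 semitones, matching the major seventh exactly, so the quality is major.

M7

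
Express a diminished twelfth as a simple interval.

diminished fifth

Take out an octave (7 from the number): 12 − 7 = 5.
So a diminished twelfth is an octave plus a diminished fifth. The quality is unchanged.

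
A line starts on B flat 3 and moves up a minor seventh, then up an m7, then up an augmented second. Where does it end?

A 5

Bb3 up a minor seventh → Ab4 (10 semitones).
Up a minor seventh from Ab4: Gb5 (10 semitones up).
Gb5 up an augmented second → A5 (3 semitones).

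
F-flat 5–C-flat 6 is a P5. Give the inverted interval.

P4

Inverted interval numbers add to nine, so a fifth pairs with a fourth (5 + 4 = 9).
And perfect stays perfect under inversion, so we get a perfect fourth.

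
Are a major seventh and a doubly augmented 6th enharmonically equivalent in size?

Yes

Both span 11 semitones: a major seventh and a doubly augmented sixth are the same chromatic distance.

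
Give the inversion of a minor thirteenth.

major third

First reduce the compound minor thirteenth to its simple form, a minor sixth.
Inverted interval numbers add to nine, so a sixth pairs with a third (6 + 3 = 9).
Quality inverts too: minor becomes major. That makes the inversion a major third.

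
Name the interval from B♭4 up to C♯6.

B to C spans two letter names (B-C), plus an octave — that makes it a ninth of some quality.
A major ninth would be 14 semitones; Bb4 to C#6 is 15, one semitone wider, so the interval is augmented.
(Equivalently, a compound augmented second: an augmented second plus an octave.)

augmented ninth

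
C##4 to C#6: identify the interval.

d15

C to C is the same letter name, plus 2 octaves — that makes it a fifteenth of some quality.
A perfect fifteenth would be 24 semitones; C##4 to C#6 is 23, one semitone narrower, so the interval is diminished.
(Equivalently, a compound diminished octave: a diminished octave plus an octave.)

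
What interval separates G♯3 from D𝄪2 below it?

diminished 11th

Descending from G#3 to D##2 is the same interval as ascending D##2 to G#3.
D to G spans four letter names (D-E-F-G), plus an octave — that makes it an eleventh of some quality.
A perfect eleventh would be 17 semitones; D##2 to G#3 is 16, one semitone narrower, so the interval is diminished.
(Equivalently, a compound diminished fourth: a diminished fourth plus an octave.)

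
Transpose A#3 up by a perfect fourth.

The fourth takes the letter from A up to D.
A perfect fourth is 5 semitones; 5 semitones up from A#3 gives D#4.

D#4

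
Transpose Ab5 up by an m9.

Bbb6

The ninth's letter: A up two letter names plus an octave → B.
A minor ninth spans 13 semitones, so from Ab5 the target pitch is Bbb6.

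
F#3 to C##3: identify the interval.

Descending from F#3 to C##3 is the same interval as ascending C##3 to F#3.
C to F spans four letter names (C-D-E-F), so the interval is some kind of fourth.
The perfect fourth is 5 semitones; here we have 4, one semitone narrower: diminished.

diminished fourth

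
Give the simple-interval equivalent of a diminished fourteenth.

Subtracting seven from the interval number removes an octave: 14 − 7 = 7.
That makes a diminished fourteenth a compound diminished seventh — an octave plus a diminished seventh.

diminished seventh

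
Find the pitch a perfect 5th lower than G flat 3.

The fifth takes the letter from G down to C.
A perfect fifth is 7 semitones; 7 semitones down from Gb3 gives Cb3.

C flat 3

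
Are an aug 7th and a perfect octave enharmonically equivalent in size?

Yes

Both span 12 semitones: an augmented seventh and a perfect octave are the same chromatic distance.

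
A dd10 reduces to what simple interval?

dd3

Each octave removed subtracts seven from the number: 10 − 7 = 3.
That makes a doubly diminished tenth a compound doubly diminished third — an octave plus a doubly diminished third.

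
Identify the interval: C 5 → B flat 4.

major 2nd

Descending from C5 to Bb4 is the same interval as ascending Bb4 to C5.
B to C spans two letter names (B-C) — that makes it a second of some quality.
The major second spans 2 semitones, and Bb4 to C5 is exactly 2 semitones — so this is a major second.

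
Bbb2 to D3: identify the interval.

A3

B to D spans three letter names (B-C-D) — that makes it a third of some quality.
Bbb2 to D3 spans 5 semitones — one semitone wider than the major third (4) — giving an augmented third.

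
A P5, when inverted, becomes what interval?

perfect 4th

Inverted interval numbers add to nine, so a fifth pairs with a fourth (5 + 4 = 9).
The quality also flips — perfect stays perfect — giving a perfect fourth.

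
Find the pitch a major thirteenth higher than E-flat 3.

Six letters up from E (plus an octave) reaches C.
A major thirteenth spans 21 semitones, so from Eb3 the target pitch is C5.

C 5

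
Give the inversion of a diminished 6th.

A3

Interval numbers invert to sum to nine: 6 + 3 = 9, so a sixth inverts to a third.
And diminished becomes augmented under inversion, so we get an augmented third.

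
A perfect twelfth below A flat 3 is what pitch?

Five letters down from A (plus an octave) reaches D.
Moving 19 semitones down from Ab3 (the size of a perfect twelfth) reaches Db2.

D flat 2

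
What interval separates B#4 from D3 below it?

augmented thirteenth

Descending from B#4 to D3 is the same interval as ascending D3 to B#4.
D to B spans six letter names (D-E-F-G-A-B), plus an octave: a thirteenth.
D3 to B#4 spans 22 semitones — one semitone wider than the major thirteenth (21) — giving an augmented thirteenth.
(Equivalently, a compound augmented sixth: an augmented sixth plus an octave.)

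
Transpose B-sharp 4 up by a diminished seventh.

Seven letter names up from B: A.
A diminished seventh is 9 semitones; 9 semitones up from B#4 gives A5.

A 5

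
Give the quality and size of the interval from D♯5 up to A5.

diminished fifth

D to A spans five letter names (D-E-F-G-A), so the interval is some kind of fifth.
D#5 to A5 spans 6 semitones — one semitone narrower than the perfect fifth (7) — giving a diminished fifth.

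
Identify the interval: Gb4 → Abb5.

G to A spans two letter names (G-A), plus an octave, so the interval is some kind of ninth.
A major ninth would be 14 semitones, but Gb4 to Abb5 is 13 — one semitone narrower, making it a minor ninth.
(Equivalently, a compound minor second: a minor second plus an octave.)

minor 9th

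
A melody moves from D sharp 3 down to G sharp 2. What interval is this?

Descending from D#3 to G#2 is the same interval as ascending G#2 to D#3.
G to D spans five letter names (G-A-B-C-D): a fifth.
Counting semitones, G#2→D#3 is 7, which is the perfect fifth.

P5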